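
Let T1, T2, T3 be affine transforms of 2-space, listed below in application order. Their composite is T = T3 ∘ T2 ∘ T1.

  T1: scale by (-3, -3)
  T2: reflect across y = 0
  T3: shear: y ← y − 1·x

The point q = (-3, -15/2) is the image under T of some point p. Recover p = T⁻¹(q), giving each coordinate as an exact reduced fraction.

T1 = [-3 0 0; 0 -3 0; 0 0 1]
T2·T1 = [-3 0 0; 0 3 0; 0 0 1]
T3·…·T1 = [-3 0 0; 3 3 0; 0 0 1]
det M = -9; M⁻¹ = [-1/3 0 0; 1/3 1/3 0; 0 0 1]
M⁻¹ · (-3, -15/2)ᵀ = (1, -7/2)ᵀ

p = (1, -7/2)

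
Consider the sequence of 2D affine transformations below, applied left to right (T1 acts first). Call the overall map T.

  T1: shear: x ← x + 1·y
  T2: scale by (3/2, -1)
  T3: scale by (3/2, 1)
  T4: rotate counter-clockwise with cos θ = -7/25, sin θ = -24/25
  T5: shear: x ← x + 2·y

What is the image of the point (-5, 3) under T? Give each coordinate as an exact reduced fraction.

T1 shear: x ← x + 1·y: (-5, 3) → (-2, 3)
T2 scale by (3/2, -1): (-2, 3) → (-3, -3)
T3 scale by (3/2, 1): (-3, -3) → (-9/2, -3)
T4 rotate counter-clockwise with cos θ = -7/25, sin θ = -24/25: (-9/2, -3) → (-81/50, 129/25)
T5 shear: x ← x + 2·y: (-81/50, 129/25) → (87/10, 129/25)

T(p) = (87/10, 129/25)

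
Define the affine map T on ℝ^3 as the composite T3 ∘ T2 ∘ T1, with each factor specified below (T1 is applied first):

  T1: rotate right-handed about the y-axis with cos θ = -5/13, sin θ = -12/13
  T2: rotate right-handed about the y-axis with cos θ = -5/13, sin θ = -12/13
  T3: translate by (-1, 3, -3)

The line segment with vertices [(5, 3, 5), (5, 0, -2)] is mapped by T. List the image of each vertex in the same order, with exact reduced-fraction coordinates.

T1 rotate right-handed about the y-axis with cos θ = -5/13, sin θ = -12/13: (5, 3, 5) → (-85/13, 3, 35/13); (5, 0, -2) → (-1/13, 0, 70/13)
T2 rotate right-handed about the y-axis with cos θ = -5/13, sin θ = -12/13: (-85/13, 3, 35/13) → (5/169, 3, -1195/169); (-1/13, 0, 70/13) → (-835/169, 0, -362/169)
T3 translate by (-1, 3, -3): (5/169, 3, -1195/169) → (-164/169, 6, -1702/169); (-835/169, 0, -362/169) → (-1004/169, 3, -869/169)

image vertices: (-164/169, 6, -1702/169), (-1004/169, 3, -869/169)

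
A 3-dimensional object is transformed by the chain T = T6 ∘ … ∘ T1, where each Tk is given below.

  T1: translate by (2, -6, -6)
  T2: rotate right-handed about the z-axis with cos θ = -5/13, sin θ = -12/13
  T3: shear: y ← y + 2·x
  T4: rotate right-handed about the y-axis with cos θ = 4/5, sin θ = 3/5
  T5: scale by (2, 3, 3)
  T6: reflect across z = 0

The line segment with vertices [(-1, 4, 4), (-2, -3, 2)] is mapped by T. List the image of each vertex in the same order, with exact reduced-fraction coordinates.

T1 translate by (2, -6, -6): (-1, 4, 4) → (1, -2, -2); (-2, -3, 2) → (0, -9, -4)
T2 rotate right-handed about the z-axis with cos θ = -5/13, sin θ = -12/13: (1, -2, -2) → (-29/13, -2/13, -2); (0, -9, -4) → (-108/13, 45/13, -4)
T3 shear: y ← y + 2·x: (-29/13, -2/13, -2) → (-29/13, -60/13, -2); (-108/13, 45/13, -4) → (-108/13, -171/13, -4)
T4 rotate right-handed about the y-axis with cos θ = 4/5, sin θ = 3/5: (-29/13, -60/13, -2) → (-194/65, -60/13, -17/65); (-108/13, -171/13, -4) → (-588/65, -171/13, 116/65)
T5 scale by (2, 3, 3): (-194/65, -60/13, -17/65) → (-388/65, -180/13, -51/65); (-588/65, -171/13, 116/65) → (-1176/65, -513/13, 348/65)
T6 reflect across z = 0: (-388/65, -180/13, -51/65) → (-388/65, -180/13, 51/65); (-1176/65, -513/13, 348/65) → (-1176/65, -513/13, -348/65)

image vertices: (-388/65, -180/13, 51/65), (-1176/65, -513/13, -348/65)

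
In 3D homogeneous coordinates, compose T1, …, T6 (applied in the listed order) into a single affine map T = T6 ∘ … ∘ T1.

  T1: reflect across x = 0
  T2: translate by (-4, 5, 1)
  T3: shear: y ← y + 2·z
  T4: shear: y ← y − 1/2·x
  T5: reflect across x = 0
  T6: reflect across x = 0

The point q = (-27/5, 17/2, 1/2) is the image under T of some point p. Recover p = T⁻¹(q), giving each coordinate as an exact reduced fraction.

T1 = [-1 0 0 0; 0 1 0 0; 0 0 1 0; 0 0 0 1]
T2·T1 = [-1 0 0 -4; 0 1 0 5; 0 0 1 1; 0 0 0 1]
T3·…·T1 = [-1 0 0 -4; 0 1 2 7; 0 0 1 1; 0 0 0 1]
T4·…·T1 = [-1 0 0 -4; 1/2 1 2 9; 0 0 1 1; 0 0 0 1]
T5·…·T1 = [1 0 0 4; 1/2 1 2 9; 0 0 1 1; 0 0 0 1]
T6·…·T1 = [-1 0 0 -4; 1/2 1 2 9; 0 0 1 1; 0 0 0 1]
det M = -1; M⁻¹ = [-1 0 0 -4; 1/2 1 -2 -5; 0 0 1 -1; 0 0 0 1]
M⁻¹ · (-27/5, 17/2, 1/2)ᵀ = (7/5, -1/5, -1/2)ᵀ

p = (7/5, -1/5, -1/2)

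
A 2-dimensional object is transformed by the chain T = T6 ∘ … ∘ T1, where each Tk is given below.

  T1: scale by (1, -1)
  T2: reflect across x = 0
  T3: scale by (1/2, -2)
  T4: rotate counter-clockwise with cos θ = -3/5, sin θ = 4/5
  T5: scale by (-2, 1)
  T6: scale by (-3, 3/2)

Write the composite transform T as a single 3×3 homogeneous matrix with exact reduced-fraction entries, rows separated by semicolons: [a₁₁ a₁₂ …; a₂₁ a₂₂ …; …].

T = [9/5 -48/5 0; -3/5 -9/5 0; 0 0 1]

T1 = [1 0 0; 0 -1 0; 0 0 1]
T2·T1 = [-1 0 0; 0 -1 0; 0 0 1]
T3·…·T1 = [-1/2 0 0; 0 2 0; 0 0 1]
T4·…·T1 = [3/10 -8/5 0; -2/5 -6/5 0; 0 0 1]
T5·…·T1 = [-3/5 16/5 0; -2/5 -6/5 0; 0 0 1]
T6·…·T1 = [9/5 -48/5 0; -3/5 -9/5 0; 0 0 1]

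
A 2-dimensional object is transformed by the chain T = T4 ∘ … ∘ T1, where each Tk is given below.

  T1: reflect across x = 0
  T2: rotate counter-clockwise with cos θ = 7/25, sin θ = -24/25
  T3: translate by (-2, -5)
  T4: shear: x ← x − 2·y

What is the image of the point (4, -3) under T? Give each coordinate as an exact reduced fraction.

T1 reflect across x = 0: (4, -3) → (-4, -3)
T2 rotate counter-clockwise with cos θ = 7/25, sin θ = -24/25: (-4, -3) → (-4, 3)
T3 translate by (-2, -5): (-4, 3) → (-6, -2)
T4 shear: x ← x − 2·y: (-6, -2) → (-2, -2)

T(p) = (-2, -2)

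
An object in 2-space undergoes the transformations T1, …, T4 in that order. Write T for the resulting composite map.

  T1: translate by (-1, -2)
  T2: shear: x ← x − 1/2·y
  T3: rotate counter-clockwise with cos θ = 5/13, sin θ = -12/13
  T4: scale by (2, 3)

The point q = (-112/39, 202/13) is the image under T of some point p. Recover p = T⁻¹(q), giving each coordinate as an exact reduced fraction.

p = (-4, 8/3)

T1 = [1 0 -1; 0 1 -2; 0 0 1]
T2·T1 = [1 -1/2 0; 0 1 -2; 0 0 1]
T3·…·T1 = [5/13 19/26 -24/13; -12/13 11/13 -10/13; 0 0 1]
T4·…·T1 = [10/13 19/13 -48/13; -36/13 33/13 -30/13; 0 0 1]
det M = 6; M⁻¹ = [11/26 -19/78 1; 6/13 5/39 2; 0 0 1]
M⁻¹ · (-112/39, 202/13)ᵀ = (-4, 8/3)ᵀ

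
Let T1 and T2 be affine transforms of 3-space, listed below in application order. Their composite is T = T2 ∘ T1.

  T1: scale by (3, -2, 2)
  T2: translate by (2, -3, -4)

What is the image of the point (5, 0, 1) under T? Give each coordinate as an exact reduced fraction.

T1 scale by (3, -2, 2): (5, 0, 1) → (15, 0, 2)
T2 translate by (2, -3, -4): (15, 0, 2) → (17, -3, -2)

T(p) = (17, -3, -2)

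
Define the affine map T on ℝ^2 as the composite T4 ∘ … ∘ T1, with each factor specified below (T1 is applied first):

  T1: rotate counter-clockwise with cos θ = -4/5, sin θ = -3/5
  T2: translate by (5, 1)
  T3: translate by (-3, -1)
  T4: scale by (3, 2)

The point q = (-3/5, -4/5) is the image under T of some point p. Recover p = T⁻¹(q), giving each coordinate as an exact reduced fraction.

p = (2, -1)

T1 = [-4/5 3/5 0; -3/5 -4/5 0; 0 0 1]
T2·T1 = [-4/5 3/5 5; -3/5 -4/5 1; 0 0 1]
T3·…·T1 = [-4/5 3/5 2; -3/5 -4/5 0; 0 0 1]
T4·…·T1 = [-12/5 9/5 6; -6/5 -8/5 0; 0 0 1]
det M = 6; M⁻¹ = [-4/15 -3/10 8/5; 1/5 -2/5 -6/5; 0 0 1]
M⁻¹ · (-3/5, -4/5)ᵀ = (2, -1)ᵀ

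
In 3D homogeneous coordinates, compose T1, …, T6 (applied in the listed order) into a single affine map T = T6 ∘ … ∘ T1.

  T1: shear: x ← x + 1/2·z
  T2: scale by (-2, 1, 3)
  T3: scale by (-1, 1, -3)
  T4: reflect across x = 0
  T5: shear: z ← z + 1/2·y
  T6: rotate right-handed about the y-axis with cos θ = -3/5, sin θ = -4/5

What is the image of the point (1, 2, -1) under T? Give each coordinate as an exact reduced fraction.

T(p) = (-37/5, 2, -34/5)

T1 shear: x ← x + 1/2·z: (1, 2, -1) → (1/2, 2, -1)
T2 scale by (-2, 1, 3): (1/2, 2, -1) → (-1, 2, -3)
T3 scale by (-1, 1, -3): (-1, 2, -3) → (1, 2, 9)
T4 reflect across x = 0: (1, 2, 9) → (-1, 2, 9)
T5 shear: z ← z + 1/2·y: (-1, 2, 9) → (-1, 2, 10)
T6 rotate right-handed about the y-axis with cos θ = -3/5, sin θ = -4/5: (-1, 2, 10) → (-37/5, 2, -34/5)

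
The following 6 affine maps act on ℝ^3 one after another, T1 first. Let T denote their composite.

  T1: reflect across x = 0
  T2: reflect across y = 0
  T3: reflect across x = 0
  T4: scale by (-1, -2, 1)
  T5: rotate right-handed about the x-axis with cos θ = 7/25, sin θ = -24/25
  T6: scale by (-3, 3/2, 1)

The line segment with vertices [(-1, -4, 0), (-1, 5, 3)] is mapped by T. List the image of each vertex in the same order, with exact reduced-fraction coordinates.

T1 reflect across x = 0: (-1, -4, 0) → (1, -4, 0); (-1, 5, 3) → (1, 5, 3)
T2 reflect across y = 0: (1, -4, 0) → (1, 4, 0); (1, 5, 3) → (1, -5, 3)
T3 reflect across x = 0: (1, 4, 0) → (-1, 4, 0); (1, -5, 3) → (-1, -5, 3)
T4 scale by (-1, -2, 1): (-1, 4, 0) → (1, -8, 0); (-1, -5, 3) → (1, 10, 3)
T5 rotate right-handed about the x-axis with cos θ = 7/25, sin θ = -24/25: (1, -8, 0) → (1, -56/25, 192/25); (1, 10, 3) → (1, 142/25, -219/25)
T6 scale by (-3, 3/2, 1): (1, -56/25, 192/25) → (-3, -84/25, 192/25); (1, 142/25, -219/25) → (-3, 213/25, -219/25)

image vertices: (-3, -84/25, 192/25), (-3, 213/25, -219/25)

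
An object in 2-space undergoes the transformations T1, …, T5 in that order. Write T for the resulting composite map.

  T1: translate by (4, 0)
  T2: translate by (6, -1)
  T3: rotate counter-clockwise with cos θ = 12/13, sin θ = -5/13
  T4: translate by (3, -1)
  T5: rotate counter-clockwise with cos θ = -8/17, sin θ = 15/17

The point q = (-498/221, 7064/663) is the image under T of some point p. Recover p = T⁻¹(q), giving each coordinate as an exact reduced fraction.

p = (-7/3, 2)

T1 = [1 0 4; 0 1 0; 0 0 1]
T2·T1 = [1 0 10; 0 1 -1; 0 0 1]
T3·…·T1 = [12/13 5/13 115/13; -5/13 12/13 -62/13; 0 0 1]
T4·…·T1 = [12/13 5/13 154/13; -5/13 12/13 -75/13; 0 0 1]
T5·…·T1 = [-21/221 -220/221 -107/221; 220/221 -21/221 2910/221; 0 0 1]
det M = 1; M⁻¹ = [-21/221 220/221 -171/13; -220/221 -21/221 10/13; 0 0 1]
M⁻¹ · (-498/221, 7064/663)ᵀ = (-7/3, 2)ᵀ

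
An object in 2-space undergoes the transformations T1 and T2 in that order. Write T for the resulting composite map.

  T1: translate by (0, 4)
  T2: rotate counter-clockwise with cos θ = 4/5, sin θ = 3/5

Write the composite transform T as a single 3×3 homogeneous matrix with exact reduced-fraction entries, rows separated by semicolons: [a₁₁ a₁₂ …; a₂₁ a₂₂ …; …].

T = [4/5 -3/5 -12/5; 3/5 4/5 16/5; 0 0 1]

T1 = [1 0 0; 0 1 4; 0 0 1]
T2·T1 = [4/5 -3/5 -12/5; 3/5 4/5 16/5; 0 0 1]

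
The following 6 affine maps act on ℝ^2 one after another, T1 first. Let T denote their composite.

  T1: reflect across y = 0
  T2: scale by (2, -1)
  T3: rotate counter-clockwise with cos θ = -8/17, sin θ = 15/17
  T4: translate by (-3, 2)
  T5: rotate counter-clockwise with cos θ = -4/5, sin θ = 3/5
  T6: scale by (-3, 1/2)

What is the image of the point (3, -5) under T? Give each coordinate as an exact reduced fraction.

T(p) = (1188/85, -364/85)

T1 reflect across y = 0: (3, -5) → (3, 5)
T2 scale by (2, -1): (3, 5) → (6, -5)
T3 rotate counter-clockwise with cos θ = -8/17, sin θ = 15/17: (6, -5) → (27/17, 130/17)
T4 translate by (-3, 2): (27/17, 130/17) → (-24/17, 164/17)
T5 rotate counter-clockwise with cos θ = -4/5, sin θ = 3/5: (-24/17, 164/17) → (-396/85, -728/85)
T6 scale by (-3, 1/2): (-396/85, -728/85) → (1188/85, -364/85)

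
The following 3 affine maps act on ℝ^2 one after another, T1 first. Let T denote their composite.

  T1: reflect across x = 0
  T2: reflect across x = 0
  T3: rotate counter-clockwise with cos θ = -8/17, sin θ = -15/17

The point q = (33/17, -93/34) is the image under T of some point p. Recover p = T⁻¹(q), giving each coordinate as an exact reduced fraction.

T1 = [-1 0 0; 0 1 0; 0 0 1]
T2·T1 = [1 0 0; 0 1 0; 0 0 1]
T3·…·T1 = [-8/17 15/17 0; -15/17 -8/17 0; 0 0 1]
det M = 1; M⁻¹ = [-8/17 -15/17 0; 15/17 -8/17 0; 0 0 1]
M⁻¹ · (33/17, -93/34)ᵀ = (3/2, 3)ᵀ

p = (3/2, 3)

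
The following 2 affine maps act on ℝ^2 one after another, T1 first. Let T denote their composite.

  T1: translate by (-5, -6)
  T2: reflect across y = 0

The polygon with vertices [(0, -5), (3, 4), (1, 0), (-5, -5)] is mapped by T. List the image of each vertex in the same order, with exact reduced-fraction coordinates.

image vertices: (-5, 11), (-2, 2), (-4, 6), (-10, 11)

T1 translate by (-5, -6): (0, -5) → (-5, -11); (3, 4) → (-2, -2); (1, 0) → (-4, -6); (-5, -5) → (-10, -11)
T2 reflect across y = 0: (-5, -11) → (-5, 11); (-2, -2) → (-2, 2); (-4, -6) → (-4, 6); (-10, -11) → (-10, 11)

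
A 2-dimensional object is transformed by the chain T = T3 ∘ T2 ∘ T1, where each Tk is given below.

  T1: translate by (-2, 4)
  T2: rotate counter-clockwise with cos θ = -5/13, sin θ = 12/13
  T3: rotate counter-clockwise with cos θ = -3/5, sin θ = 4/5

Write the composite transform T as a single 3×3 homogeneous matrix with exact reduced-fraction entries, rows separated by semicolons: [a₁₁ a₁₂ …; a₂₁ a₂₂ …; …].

T1 = [1 0 -2; 0 1 4; 0 0 1]
T2·T1 = [-5/13 -12/13 -38/13; 12/13 -5/13 -44/13; 0 0 1]
T3·…·T1 = [-33/65 56/65 58/13; -56/65 -33/65 -4/13; 0 0 1]

T = [-33/65 56/65 58/13; -56/65 -33/65 -4/13; 0 0 1]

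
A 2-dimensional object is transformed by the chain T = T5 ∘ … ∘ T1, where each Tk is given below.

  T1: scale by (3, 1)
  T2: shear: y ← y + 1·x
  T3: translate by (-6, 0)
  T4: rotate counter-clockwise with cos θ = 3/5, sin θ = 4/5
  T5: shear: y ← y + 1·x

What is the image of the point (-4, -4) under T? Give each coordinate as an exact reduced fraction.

T1 scale by (3, 1): (-4, -4) → (-12, -4)
T2 shear: y ← y + 1·x: (-12, -4) → (-12, -16)
T3 translate by (-6, 0): (-12, -16) → (-18, -16)
T4 rotate counter-clockwise with cos θ = 3/5, sin θ = 4/5: (-18, -16) → (2, -24)
T5 shear: y ← y + 1·x: (2, -24) → (2, -22)

T(p) = (2, -22)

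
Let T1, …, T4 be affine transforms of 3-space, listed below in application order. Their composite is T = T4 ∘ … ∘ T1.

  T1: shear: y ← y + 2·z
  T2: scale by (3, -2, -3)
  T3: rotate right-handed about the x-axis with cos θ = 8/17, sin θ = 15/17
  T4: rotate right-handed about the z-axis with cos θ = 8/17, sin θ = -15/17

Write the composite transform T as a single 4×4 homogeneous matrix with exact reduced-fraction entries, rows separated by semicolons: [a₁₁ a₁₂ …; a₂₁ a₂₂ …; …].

T = [24/17 -240/289 195/289 0; -45/17 -128/289 104/289 0; 0 -30/17 -84/17 0; 0 0 0 1]

T1 = [1 0 0 0; 0 1 2 0; 0 0 1 0; 0 0 0 1]
T2·T1 = [3 0 0 0; 0 -2 -4 0; 0 0 -3 0; 0 0 0 1]
T3·…·T1 = [3 0 0 0; 0 -16/17 13/17 0; 0 -30/17 -84/17 0; 0 0 0 1]
T4·…·T1 = [24/17 -240/289 195/289 0; -45/17 -128/289 104/289 0; 0 -30/17 -84/17 0; 0 0 0 1]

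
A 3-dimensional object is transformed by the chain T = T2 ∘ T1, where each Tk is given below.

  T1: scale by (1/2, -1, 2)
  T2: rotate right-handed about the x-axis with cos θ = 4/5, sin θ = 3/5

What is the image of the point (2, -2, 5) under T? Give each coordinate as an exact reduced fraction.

T1 scale by (1/2, -1, 2): (2, -2, 5) → (1, 2, 10)
T2 rotate right-handed about the x-axis with cos θ = 4/5, sin θ = 3/5: (1, 2, 10) → (1, -22/5, 46/5)

T(p) = (1, -22/5, 46/5)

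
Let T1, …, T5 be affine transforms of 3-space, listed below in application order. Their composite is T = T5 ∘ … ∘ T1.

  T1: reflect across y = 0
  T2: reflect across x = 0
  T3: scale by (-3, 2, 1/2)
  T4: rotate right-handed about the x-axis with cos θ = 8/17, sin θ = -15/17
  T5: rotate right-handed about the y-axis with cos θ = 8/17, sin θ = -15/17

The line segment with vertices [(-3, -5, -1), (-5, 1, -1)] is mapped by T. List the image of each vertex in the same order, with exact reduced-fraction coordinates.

T1 reflect across y = 0: (-3, -5, -1) → (-3, 5, -1); (-5, 1, -1) → (-5, -1, -1)
T2 reflect across x = 0: (-3, 5, -1) → (3, 5, -1); (-5, -1, -1) → (5, -1, -1)
T3 scale by (-3, 2, 1/2): (3, 5, -1) → (-9, 10, -1/2); (5, -1, -1) → (-15, -2, -1/2)
T4 rotate right-handed about the x-axis with cos θ = 8/17, sin θ = -15/17: (-9, 10, -1/2) → (-9, 145/34, -154/17); (-15, -2, -1/2) → (-15, -47/34, 26/17)
T5 rotate right-handed about the y-axis with cos θ = 8/17, sin θ = -15/17: (-9, 145/34, -154/17) → (1086/289, 145/34, -3527/289); (-15, -47/34, 26/17) → (-2430/289, -47/34, -3617/289)

image vertices: (1086/289, 145/34, -3527/289), (-2430/289, -47/34, -3617/289)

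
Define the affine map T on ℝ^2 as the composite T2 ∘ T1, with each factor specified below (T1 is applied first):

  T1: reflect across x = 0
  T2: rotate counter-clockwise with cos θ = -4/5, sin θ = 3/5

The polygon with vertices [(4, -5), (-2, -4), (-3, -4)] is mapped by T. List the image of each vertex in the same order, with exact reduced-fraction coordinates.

image vertices: (31/5, 8/5), (4/5, 22/5), (0, 5)

T1 reflect across x = 0: (4, -5) → (-4, -5); (-2, -4) → (2, -4); (-3, -4) → (3, -4)
T2 rotate counter-clockwise with cos θ = -4/5, sin θ = 3/5: (-4, -5) → (31/5, 8/5); (2, -4) → (4/5, 22/5); (3, -4) → (0, 5)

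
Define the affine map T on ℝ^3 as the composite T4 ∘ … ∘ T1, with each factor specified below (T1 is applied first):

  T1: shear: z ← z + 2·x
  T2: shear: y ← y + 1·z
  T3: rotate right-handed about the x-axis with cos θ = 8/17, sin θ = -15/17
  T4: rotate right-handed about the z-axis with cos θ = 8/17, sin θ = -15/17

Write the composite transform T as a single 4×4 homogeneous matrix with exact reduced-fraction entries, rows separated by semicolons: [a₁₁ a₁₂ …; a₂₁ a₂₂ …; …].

T1 = [1 0 0 0; 0 1 0 0; 2 0 1 0; 0 0 0 1]
T2·T1 = [1 0 0 0; 2 1 1 0; 2 0 1 0; 0 0 0 1]
T3·…·T1 = [1 0 0 0; 46/17 8/17 23/17 0; -14/17 -15/17 -7/17 0; 0 0 0 1]
T4·…·T1 = [826/289 120/289 345/289 0; 113/289 64/289 184/289 0; -14/17 -15/17 -7/17 0; 0 0 0 1]

T = [826/289 120/289 345/289 0; 113/289 64/289 184/289 0; -14/17 -15/17 -7/17 0; 0 0 0 1]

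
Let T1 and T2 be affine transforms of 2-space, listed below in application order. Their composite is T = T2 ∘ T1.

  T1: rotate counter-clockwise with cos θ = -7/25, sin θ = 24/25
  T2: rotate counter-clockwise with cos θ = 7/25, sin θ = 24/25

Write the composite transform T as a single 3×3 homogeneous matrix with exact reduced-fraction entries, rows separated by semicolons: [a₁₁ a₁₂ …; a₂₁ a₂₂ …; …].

T1 = [-7/25 -24/25 0; 24/25 -7/25 0; 0 0 1]
T2·T1 = [-1 0 0; 0 -1 0; 0 0 1]

T = [-1 0 0; 0 -1 0; 0 0 1]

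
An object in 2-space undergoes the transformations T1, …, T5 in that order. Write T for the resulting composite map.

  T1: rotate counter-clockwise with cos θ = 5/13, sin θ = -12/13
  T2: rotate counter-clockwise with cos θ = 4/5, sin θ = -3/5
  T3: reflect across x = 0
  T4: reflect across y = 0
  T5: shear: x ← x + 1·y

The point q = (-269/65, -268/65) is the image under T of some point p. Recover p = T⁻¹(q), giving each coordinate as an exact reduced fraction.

T1 = [5/13 12/13 0; -12/13 5/13 0; 0 0 1]
T2·T1 = [-16/65 63/65 0; -63/65 -16/65 0; 0 0 1]
T3·…·T1 = [16/65 -63/65 0; -63/65 -16/65 0; 0 0 1]
T4·…·T1 = [16/65 -63/65 0; 63/65 16/65 0; 0 0 1]
T5·…·T1 = [79/65 -47/65 0; 63/65 16/65 0; 0 0 1]
det M = 1; M⁻¹ = [16/65 47/65 0; -63/65 79/65 0; 0 0 1]
M⁻¹ · (-269/65, -268/65)ᵀ = (-4, -1)ᵀ

p = (-4, -1)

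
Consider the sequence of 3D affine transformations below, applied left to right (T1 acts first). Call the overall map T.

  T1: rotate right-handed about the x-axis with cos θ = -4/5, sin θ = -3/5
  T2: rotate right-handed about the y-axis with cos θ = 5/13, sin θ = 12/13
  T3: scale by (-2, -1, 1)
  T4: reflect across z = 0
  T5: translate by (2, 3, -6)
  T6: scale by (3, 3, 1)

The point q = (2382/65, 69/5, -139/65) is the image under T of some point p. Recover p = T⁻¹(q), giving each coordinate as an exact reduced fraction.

T1 = [1 0 0 0; 0 -4/5 3/5 0; 0 -3/5 -4/5 0; 0 0 0 1]
T2·T1 = [5/13 -36/65 -48/65 0; 0 -4/5 3/5 0; -12/13 -3/13 -4/13 0; 0 0 0 1]
T3·…·T1 = [-10/13 72/65 96/65 0; 0 4/5 -3/5 0; -12/13 -3/13 -4/13 0; 0 0 0 1]
T4·…·T1 = [-10/13 72/65 96/65 0; 0 4/5 -3/5 0; 12/13 3/13 4/13 0; 0 0 0 1]
T5·…·T1 = [-10/13 72/65 96/65 2; 0 4/5 -3/5 3; 12/13 3/13 4/13 -6; 0 0 0 1]
T6·…·T1 = [-30/13 216/65 288/65 6; 0 12/5 -9/5 9; 12/13 3/13 4/13 -6; 0 0 0 1]
det M = -18; M⁻¹ = [-5/78 0 12/13 77/13; 6/65 4/15 3/13 -102/65; 8/65 -1/5 4/13 189/65; 0 0 0 1]
M⁻¹ · (2382/65, 69/5, -139/65)ᵀ = (8/5, 5, 4)ᵀ

p = (8/5, 5, 4)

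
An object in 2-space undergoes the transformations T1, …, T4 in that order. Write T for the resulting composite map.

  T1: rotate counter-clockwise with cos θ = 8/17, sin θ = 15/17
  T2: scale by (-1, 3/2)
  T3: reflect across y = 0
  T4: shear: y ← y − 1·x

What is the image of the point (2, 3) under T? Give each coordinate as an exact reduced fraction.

T(p) = (29/17, -110/17)

T1 rotate counter-clockwise with cos θ = 8/17, sin θ = 15/17: (2, 3) → (-29/17, 54/17)
T2 scale by (-1, 3/2): (-29/17, 54/17) → (29/17, 81/17)
T3 reflect across y = 0: (29/17, 81/17) → (29/17, -81/17)
T4 shear: y ← y − 1·x: (29/17, -81/17) → (29/17, -110/17)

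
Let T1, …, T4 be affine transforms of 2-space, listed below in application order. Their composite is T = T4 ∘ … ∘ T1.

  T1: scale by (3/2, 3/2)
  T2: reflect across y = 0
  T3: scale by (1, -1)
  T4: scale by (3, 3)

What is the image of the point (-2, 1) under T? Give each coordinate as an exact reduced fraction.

T1 scale by (3/2, 3/2): (-2, 1) → (-3, 3/2)
T2 reflect across y = 0: (-3, 3/2) → (-3, -3/2)
T3 scale by (1, -1): (-3, -3/2) → (-3, 3/2)
T4 scale by (3, 3): (-3, 3/2) → (-9, 9/2)

T(p) = (-9, 9/2)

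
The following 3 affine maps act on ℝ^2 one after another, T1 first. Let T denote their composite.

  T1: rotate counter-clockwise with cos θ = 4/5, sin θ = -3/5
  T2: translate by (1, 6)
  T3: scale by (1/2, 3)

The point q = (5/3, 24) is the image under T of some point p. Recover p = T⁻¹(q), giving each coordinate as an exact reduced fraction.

p = (2/3, 3)

T1 = [4/5 3/5 0; -3/5 4/5 0; 0 0 1]
T2·T1 = [4/5 3/5 1; -3/5 4/5 6; 0 0 1]
T3·…·T1 = [2/5 3/10 1/2; -9/5 12/5 18; 0 0 1]
det M = 3/2; M⁻¹ = [8/5 -1/5 14/5; 6/5 4/15 -27/5; 0 0 1]
M⁻¹ · (5/3, 24)ᵀ = (2/3, 3)ᵀ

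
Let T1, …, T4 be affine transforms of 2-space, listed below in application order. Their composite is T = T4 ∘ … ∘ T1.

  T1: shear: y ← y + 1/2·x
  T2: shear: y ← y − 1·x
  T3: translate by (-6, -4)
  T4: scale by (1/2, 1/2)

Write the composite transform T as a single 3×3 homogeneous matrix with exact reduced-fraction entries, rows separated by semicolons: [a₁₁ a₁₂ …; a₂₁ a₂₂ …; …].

T1 = [1 0 0; 1/2 1 0; 0 0 1]
T2·T1 = [1 0 0; -1/2 1 0; 0 0 1]
T3·…·T1 = [1 0 -6; -1/2 1 -4; 0 0 1]
T4·…·T1 = [1/2 0 -3; -1/4 1/2 -2; 0 0 1]

T = [1/2 0 -3; -1/4 1/2 -2; 0 0 1]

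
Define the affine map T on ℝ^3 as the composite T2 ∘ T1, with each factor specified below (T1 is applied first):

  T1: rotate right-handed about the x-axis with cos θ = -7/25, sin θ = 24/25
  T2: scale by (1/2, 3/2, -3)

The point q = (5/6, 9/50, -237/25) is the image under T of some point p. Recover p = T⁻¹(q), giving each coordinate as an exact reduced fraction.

T1 = [1 0 0 0; 0 -7/25 -24/25 0; 0 24/25 -7/25 0; 0 0 0 1]
T2·T1 = [1/2 0 0 0; 0 -21/50 -36/25 0; 0 -72/25 21/25 0; 0 0 0 1]
det M = -9/4; M⁻¹ = [2 0 0 0; 0 -14/75 -8/25 0; 0 -16/25 7/75 0; 0 0 0 1]
M⁻¹ · (5/6, 9/50, -237/25)ᵀ = (5/3, 3, -1)ᵀ

p = (5/3, 3, -1)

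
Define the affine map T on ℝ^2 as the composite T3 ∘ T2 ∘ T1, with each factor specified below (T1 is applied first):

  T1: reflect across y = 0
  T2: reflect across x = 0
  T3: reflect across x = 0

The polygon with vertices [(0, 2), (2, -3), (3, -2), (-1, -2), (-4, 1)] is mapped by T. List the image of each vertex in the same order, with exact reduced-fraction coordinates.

T1 reflect across y = 0: (0, 2) → (0, -2); (2, -3) → (2, 3); (3, -2) → (3, 2); (-1, -2) → (-1, 2); (-4, 1) → (-4, -1)
T2 reflect across x = 0: (0, -2) → (0, -2); (2, 3) → (-2, 3); (3, 2) → (-3, 2); (-1, 2) → (1, 2); (-4, -1) → (4, -1)
T3 reflect across x = 0: (0, -2) → (0, -2); (-2, 3) → (2, 3); (-3, 2) → (3, 2); (1, 2) → (-1, 2); (4, -1) → (-4, -1)

image vertices: (0, -2), (2, 3), (3, 2), (-1, 2), (-4, -1)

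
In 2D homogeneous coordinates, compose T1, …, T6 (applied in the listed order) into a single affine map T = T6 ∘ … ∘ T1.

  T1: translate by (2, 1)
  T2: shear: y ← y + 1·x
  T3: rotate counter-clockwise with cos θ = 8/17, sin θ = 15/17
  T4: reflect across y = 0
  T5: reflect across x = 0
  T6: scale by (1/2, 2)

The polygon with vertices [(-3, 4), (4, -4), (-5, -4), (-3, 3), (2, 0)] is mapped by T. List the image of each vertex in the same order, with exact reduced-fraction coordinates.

T1 translate by (2, 1): (-3, 4) → (-1, 5); (4, -4) → (6, -3); (-5, -4) → (-3, -3); (-3, 3) → (-1, 4); (2, 0) → (4, 1)
T2 shear: y ← y + 1·x: (-1, 5) → (-1, 4); (6, -3) → (6, 3); (-3, -3) → (-3, -6); (-1, 4) → (-1, 3); (4, 1) → (4, 5)
T3 rotate counter-clockwise with cos θ = 8/17, sin θ = 15/17: (-1, 4) → (-4, 1); (6, 3) → (3/17, 114/17); (-3, -6) → (66/17, -93/17); (-1, 3) → (-53/17, 9/17); (4, 5) → (-43/17, 100/17)
T4 reflect across y = 0: (-4, 1) → (-4, -1); (3/17, 114/17) → (3/17, -114/17); (66/17, -93/17) → (66/17, 93/17); (-53/17, 9/17) → (-53/17, -9/17); (-43/17, 100/17) → (-43/17, -100/17)
T5 reflect across x = 0: (-4, -1) → (4, -1); (3/17, -114/17) → (-3/17, -114/17); (66/17, 93/17) → (-66/17, 93/17); (-53/17, -9/17) → (53/17, -9/17); (-43/17, -100/17) → (43/17, -100/17)
T6 scale by (1/2, 2): (4, -1) → (2, -2); (-3/17, -114/17) → (-3/34, -228/17); (-66/17, 93/17) → (-33/17, 186/17); (53/17, -9/17) → (53/34, -18/17); (43/17, -100/17) → (43/34, -200/17)

image vertices: (2, -2), (-3/34, -228/17), (-33/17, 186/17), (53/34, -18/17), (43/34, -200/17)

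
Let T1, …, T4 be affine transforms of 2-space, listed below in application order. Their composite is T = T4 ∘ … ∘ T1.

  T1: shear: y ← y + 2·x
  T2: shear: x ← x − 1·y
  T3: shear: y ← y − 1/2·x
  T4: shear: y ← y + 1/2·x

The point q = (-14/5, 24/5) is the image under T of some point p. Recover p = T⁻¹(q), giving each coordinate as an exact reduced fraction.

p = (2, 4/5)

T1 = [1 0 0; 2 1 0; 0 0 1]
T2·T1 = [-1 -1 0; 2 1 0; 0 0 1]
T3·…·T1 = [-1 -1 0; 5/2 3/2 0; 0 0 1]
T4·…·T1 = [-1 -1 0; 2 1 0; 0 0 1]
det M = 1; M⁻¹ = [1 1 0; -2 -1 0; 0 0 1]
M⁻¹ · (-14/5, 24/5)ᵀ = (2, 4/5)ᵀ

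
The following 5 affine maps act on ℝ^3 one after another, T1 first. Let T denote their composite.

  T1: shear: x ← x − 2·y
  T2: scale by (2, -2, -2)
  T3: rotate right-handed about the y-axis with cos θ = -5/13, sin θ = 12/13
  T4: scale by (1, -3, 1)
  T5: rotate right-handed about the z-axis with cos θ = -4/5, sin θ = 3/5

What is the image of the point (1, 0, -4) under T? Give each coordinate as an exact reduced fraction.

T(p) = (-344/65, 258/65, -64/13)

T1 shear: x ← x − 2·y: (1, 0, -4) → (1, 0, -4)
T2 scale by (2, -2, -2): (1, 0, -4) → (2, 0, 8)
T3 rotate right-handed about the y-axis with cos θ = -5/13, sin θ = 12/13: (2, 0, 8) → (86/13, 0, -64/13)
T4 scale by (1, -3, 1): (86/13, 0, -64/13) → (86/13, 0, -64/13)
T5 rotate right-handed about the z-axis with cos θ = -4/5, sin θ = 3/5: (86/13, 0, -64/13) → (-344/65, 258/65, -64/13)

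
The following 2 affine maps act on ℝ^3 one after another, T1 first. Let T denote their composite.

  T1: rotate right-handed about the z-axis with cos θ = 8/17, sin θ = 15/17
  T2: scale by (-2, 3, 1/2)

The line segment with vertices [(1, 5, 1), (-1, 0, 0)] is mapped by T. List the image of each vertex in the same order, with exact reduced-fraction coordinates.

T1 rotate right-handed about the z-axis with cos θ = 8/17, sin θ = 15/17: (1, 5, 1) → (-67/17, 55/17, 1); (-1, 0, 0) → (-8/17, -15/17, 0)
T2 scale by (-2, 3, 1/2): (-67/17, 55/17, 1) → (134/17, 165/17, 1/2); (-8/17, -15/17, 0) → (16/17, -45/17, 0)

image vertices: (134/17, 165/17, 1/2), (16/17, -45/17, 0)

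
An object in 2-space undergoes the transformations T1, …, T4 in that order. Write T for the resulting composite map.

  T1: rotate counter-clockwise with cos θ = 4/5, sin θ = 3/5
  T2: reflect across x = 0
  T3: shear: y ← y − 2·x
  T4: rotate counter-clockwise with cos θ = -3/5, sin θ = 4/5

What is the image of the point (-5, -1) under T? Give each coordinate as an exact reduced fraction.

T(p) = (161/25, 227/25)

T1 rotate counter-clockwise with cos θ = 4/5, sin θ = 3/5: (-5, -1) → (-17/5, -19/5)
T2 reflect across x = 0: (-17/5, -19/5) → (17/5, -19/5)
T3 shear: y ← y − 2·x: (17/5, -19/5) → (17/5, -53/5)
T4 rotate counter-clockwise with cos θ = -3/5, sin θ = 4/5: (17/5, -53/5) → (161/25, 227/25)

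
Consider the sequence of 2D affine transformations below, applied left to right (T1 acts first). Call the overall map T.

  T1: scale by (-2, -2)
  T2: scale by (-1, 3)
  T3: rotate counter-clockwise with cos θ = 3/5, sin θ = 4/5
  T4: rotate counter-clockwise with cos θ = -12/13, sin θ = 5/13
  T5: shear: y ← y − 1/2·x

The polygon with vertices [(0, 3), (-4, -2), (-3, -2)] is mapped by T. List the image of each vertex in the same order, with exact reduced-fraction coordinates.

T1 scale by (-2, -2): (0, 3) → (0, -6); (-4, -2) → (8, 4); (-3, -2) → (6, 4)
T2 scale by (-1, 3): (0, -6) → (0, -18); (8, 4) → (-8, 12); (6, 4) → (-6, 12)
T3 rotate counter-clockwise with cos θ = 3/5, sin θ = 4/5: (0, -18) → (72/5, -54/5); (-8, 12) → (-72/5, 4/5); (-6, 12) → (-66/5, 12/5)
T4 rotate counter-clockwise with cos θ = -12/13, sin θ = 5/13: (72/5, -54/5) → (-594/65, 1008/65); (-72/5, 4/5) → (844/65, -408/65); (-66/5, 12/5) → (732/65, -474/65)
T5 shear: y ← y − 1/2·x: (-594/65, 1008/65) → (-594/65, 261/13); (844/65, -408/65) → (844/65, -166/13); (732/65, -474/65) → (732/65, -168/13)

image vertices: (-594/65, 261/13), (844/65, -166/13), (732/65, -168/13)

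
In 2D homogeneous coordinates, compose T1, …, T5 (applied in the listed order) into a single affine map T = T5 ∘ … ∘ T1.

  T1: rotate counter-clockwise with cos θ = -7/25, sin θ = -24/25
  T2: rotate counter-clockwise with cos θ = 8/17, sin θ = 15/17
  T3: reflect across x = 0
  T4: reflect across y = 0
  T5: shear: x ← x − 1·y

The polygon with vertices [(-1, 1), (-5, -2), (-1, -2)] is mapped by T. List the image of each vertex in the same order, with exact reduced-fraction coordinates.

image vertices: (608/425, -601/425), (2991/425, -877/425), (587/425, 311/425)

T1 rotate counter-clockwise with cos θ = -7/25, sin θ = -24/25: (-1, 1) → (31/25, 17/25); (-5, -2) → (-13/25, 134/25); (-1, -2) → (-41/25, 38/25)
T2 rotate counter-clockwise with cos θ = 8/17, sin θ = 15/17: (31/25, 17/25) → (-7/425, 601/425); (-13/25, 134/25) → (-2114/425, 877/425); (-41/25, 38/25) → (-898/425, -311/425)
T3 reflect across x = 0: (-7/425, 601/425) → (7/425, 601/425); (-2114/425, 877/425) → (2114/425, 877/425); (-898/425, -311/425) → (898/425, -311/425)
T4 reflect across y = 0: (7/425, 601/425) → (7/425, -601/425); (2114/425, 877/425) → (2114/425, -877/425); (898/425, -311/425) → (898/425, 311/425)
T5 shear: x ← x − 1·y: (7/425, -601/425) → (608/425, -601/425); (2114/425, -877/425) → (2991/425, -877/425); (898/425, 311/425) → (587/425, 311/425)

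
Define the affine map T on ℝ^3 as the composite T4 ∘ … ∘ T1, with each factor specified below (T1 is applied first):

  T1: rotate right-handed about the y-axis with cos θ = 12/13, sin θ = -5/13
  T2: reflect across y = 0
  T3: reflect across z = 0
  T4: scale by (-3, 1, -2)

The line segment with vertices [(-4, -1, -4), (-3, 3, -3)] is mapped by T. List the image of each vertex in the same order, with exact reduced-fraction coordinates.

image vertices: (84/13, 1, -136/13), (63/13, -3, -102/13)

T1 rotate right-handed about the y-axis with cos θ = 12/13, sin θ = -5/13: (-4, -1, -4) → (-28/13, -1, -68/13); (-3, 3, -3) → (-21/13, 3, -51/13)
T2 reflect across y = 0: (-28/13, -1, -68/13) → (-28/13, 1, -68/13); (-21/13, 3, -51/13) → (-21/13, -3, -51/13)
T3 reflect across z = 0: (-28/13, 1, -68/13) → (-28/13, 1, 68/13); (-21/13, -3, -51/13) → (-21/13, -3, 51/13)
T4 scale by (-3, 1, -2): (-28/13, 1, 68/13) → (84/13, 1, -136/13); (-21/13, -3, 51/13) → (63/13, -3, -102/13)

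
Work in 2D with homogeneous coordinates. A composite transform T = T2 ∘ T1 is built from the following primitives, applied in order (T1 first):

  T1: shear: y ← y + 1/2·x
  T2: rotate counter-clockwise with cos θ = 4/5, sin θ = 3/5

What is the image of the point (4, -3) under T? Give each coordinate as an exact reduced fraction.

T1 shear: y ← y + 1/2·x: (4, -3) → (4, -1)
T2 rotate counter-clockwise with cos θ = 4/5, sin θ = 3/5: (4, -1) → (19/5, 8/5)

T(p) = (19/5, 8/5)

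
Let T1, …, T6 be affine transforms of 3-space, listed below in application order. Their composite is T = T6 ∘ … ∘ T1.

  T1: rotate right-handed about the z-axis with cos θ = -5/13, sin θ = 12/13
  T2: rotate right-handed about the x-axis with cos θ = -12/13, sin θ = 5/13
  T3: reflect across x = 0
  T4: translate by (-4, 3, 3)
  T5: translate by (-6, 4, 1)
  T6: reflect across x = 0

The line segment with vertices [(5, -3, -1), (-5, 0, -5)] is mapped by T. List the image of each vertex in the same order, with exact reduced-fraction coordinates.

image vertices: (141/13, 348/169, 1207/169), (155/13, 2228/169, 1156/169)

T1 rotate right-handed about the z-axis with cos θ = -5/13, sin θ = 12/13: (5, -3, -1) → (11/13, 75/13, -1); (-5, 0, -5) → (25/13, -60/13, -5)
T2 rotate right-handed about the x-axis with cos θ = -12/13, sin θ = 5/13: (11/13, 75/13, -1) → (11/13, -835/169, 531/169); (25/13, -60/13, -5) → (25/13, 1045/169, 480/169)
T3 reflect across x = 0: (11/13, -835/169, 531/169) → (-11/13, -835/169, 531/169); (25/13, 1045/169, 480/169) → (-25/13, 1045/169, 480/169)
T4 translate by (-4, 3, 3): (-11/13, -835/169, 531/169) → (-63/13, -328/169, 1038/169); (-25/13, 1045/169, 480/169) → (-77/13, 1552/169, 987/169)
T5 translate by (-6, 4, 1): (-63/13, -328/169, 1038/169) → (-141/13, 348/169, 1207/169); (-77/13, 1552/169, 987/169) → (-155/13, 2228/169, 1156/169)
T6 reflect across x = 0: (-141/13, 348/169, 1207/169) → (141/13, 348/169, 1207/169); (-155/13, 2228/169, 1156/169) → (155/13, 2228/169, 1156/169)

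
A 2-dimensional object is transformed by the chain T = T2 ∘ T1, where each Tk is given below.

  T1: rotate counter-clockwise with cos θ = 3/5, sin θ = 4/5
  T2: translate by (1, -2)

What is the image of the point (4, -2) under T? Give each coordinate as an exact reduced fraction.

T(p) = (5, 0)

T1 rotate counter-clockwise with cos θ = 3/5, sin θ = 4/5: (4, -2) → (4, 2)
T2 translate by (1, -2): (4, 2) → (5, 0)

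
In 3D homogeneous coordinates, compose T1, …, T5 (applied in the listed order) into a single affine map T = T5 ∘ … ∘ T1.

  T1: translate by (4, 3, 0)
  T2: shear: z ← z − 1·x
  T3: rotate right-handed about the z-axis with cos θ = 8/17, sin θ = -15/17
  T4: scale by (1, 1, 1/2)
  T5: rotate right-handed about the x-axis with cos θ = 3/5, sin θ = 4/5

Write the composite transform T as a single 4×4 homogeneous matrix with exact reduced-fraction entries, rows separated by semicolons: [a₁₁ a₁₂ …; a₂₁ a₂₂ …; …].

T1 = [1 0 0 4; 0 1 0 3; 0 0 1 0; 0 0 0 1]
T2·T1 = [1 0 0 4; 0 1 0 3; -1 0 1 -4; 0 0 0 1]
T3·…·T1 = [8/17 15/17 0 77/17; -15/17 8/17 0 -36/17; -1 0 1 -4; 0 0 0 1]
T4·…·T1 = [8/17 15/17 0 77/17; -15/17 8/17 0 -36/17; -1/2 0 1/2 -2; 0 0 0 1]
T5·…·T1 = [8/17 15/17 0 77/17; -11/85 24/85 -2/5 28/85; -171/170 32/85 3/10 -246/85; 0 0 0 1]

T = [8/17 15/17 0 77/17; -11/85 24/85 -2/5 28/85; -171/170 32/85 3/10 -246/85; 0 0 0 1]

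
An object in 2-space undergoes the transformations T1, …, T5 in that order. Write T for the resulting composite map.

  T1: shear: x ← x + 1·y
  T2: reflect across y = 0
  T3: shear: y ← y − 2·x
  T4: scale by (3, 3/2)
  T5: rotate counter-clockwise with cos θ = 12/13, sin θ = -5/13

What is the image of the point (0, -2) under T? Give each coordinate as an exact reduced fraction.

T1 shear: x ← x + 1·y: (0, -2) → (-2, -2)
T2 reflect across y = 0: (-2, -2) → (-2, 2)
T3 shear: y ← y − 2·x: (-2, 2) → (-2, 6)
T4 scale by (3, 3/2): (-2, 6) → (-6, 9)
T5 rotate counter-clockwise with cos θ = 12/13, sin θ = -5/13: (-6, 9) → (-27/13, 138/13)

T(p) = (-27/13, 138/13)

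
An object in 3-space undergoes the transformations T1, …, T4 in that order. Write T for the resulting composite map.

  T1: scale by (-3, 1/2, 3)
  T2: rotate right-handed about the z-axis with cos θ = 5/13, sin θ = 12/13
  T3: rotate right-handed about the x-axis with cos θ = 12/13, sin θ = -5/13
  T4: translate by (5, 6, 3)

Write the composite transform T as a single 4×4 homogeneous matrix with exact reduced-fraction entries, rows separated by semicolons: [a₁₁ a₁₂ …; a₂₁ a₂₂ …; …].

T1 = [-3 0 0 0; 0 1/2 0 0; 0 0 3 0; 0 0 0 1]
T2·T1 = [-15/13 -6/13 0 0; -36/13 5/26 0 0; 0 0 3 0; 0 0 0 1]
T3·…·T1 = [-15/13 -6/13 0 0; -432/169 30/169 15/13 0; 180/169 -25/338 36/13 0; 0 0 0 1]
T4·…·T1 = [-15/13 -6/13 0 5; -432/169 30/169 15/13 6; 180/169 -25/338 36/13 3; 0 0 0 1]

T = [-15/13 -6/13 0 5; -432/169 30/169 15/13 6; 180/169 -25/338 36/13 3; 0 0 0 1]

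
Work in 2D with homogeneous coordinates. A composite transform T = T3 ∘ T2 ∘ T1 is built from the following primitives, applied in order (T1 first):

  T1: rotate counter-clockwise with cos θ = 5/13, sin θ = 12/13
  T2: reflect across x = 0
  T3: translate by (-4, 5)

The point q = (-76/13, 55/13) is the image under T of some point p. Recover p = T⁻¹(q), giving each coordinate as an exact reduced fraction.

p = (0, -2)

T1 = [5/13 -12/13 0; 12/13 5/13 0; 0 0 1]
T2·T1 = [-5/13 12/13 0; 12/13 5/13 0; 0 0 1]
T3·…·T1 = [-5/13 12/13 -4; 12/13 5/13 5; 0 0 1]
det M = -1; M⁻¹ = [-5/13 12/13 -80/13; 12/13 5/13 23/13; 0 0 1]
M⁻¹ · (-76/13, 55/13)ᵀ = (0, -2)ᵀ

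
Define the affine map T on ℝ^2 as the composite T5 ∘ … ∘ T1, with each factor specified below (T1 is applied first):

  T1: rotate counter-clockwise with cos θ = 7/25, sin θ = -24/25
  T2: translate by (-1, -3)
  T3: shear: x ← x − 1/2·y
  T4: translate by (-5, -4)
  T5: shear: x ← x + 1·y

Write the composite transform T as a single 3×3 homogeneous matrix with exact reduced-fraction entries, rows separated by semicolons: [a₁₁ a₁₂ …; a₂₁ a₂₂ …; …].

T1 = [7/25 24/25 0; -24/25 7/25 0; 0 0 1]
T2·T1 = [7/25 24/25 -1; -24/25 7/25 -3; 0 0 1]
T3·…·T1 = [19/25 41/50 1/2; -24/25 7/25 -3; 0 0 1]
T4·…·T1 = [19/25 41/50 -9/2; -24/25 7/25 -7; 0 0 1]
T5·…·T1 = [-1/5 11/10 -23/2; -24/25 7/25 -7; 0 0 1]

T = [-1/5 11/10 -23/2; -24/25 7/25 -7; 0 0 1]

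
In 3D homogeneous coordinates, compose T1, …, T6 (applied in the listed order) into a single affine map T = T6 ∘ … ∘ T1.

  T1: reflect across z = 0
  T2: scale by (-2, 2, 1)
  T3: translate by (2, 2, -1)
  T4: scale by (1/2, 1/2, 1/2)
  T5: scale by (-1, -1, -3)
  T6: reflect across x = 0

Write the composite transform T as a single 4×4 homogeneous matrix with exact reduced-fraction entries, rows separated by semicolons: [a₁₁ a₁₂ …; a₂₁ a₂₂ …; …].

T = [-1 0 0 1; 0 -1 0 -1; 0 0 3/2 3/2; 0 0 0 1]

T1 = [1 0 0 0; 0 1 0 0; 0 0 -1 0; 0 0 0 1]
T2·T1 = [-2 0 0 0; 0 2 0 0; 0 0 -1 0; 0 0 0 1]
T3·…·T1 = [-2 0 0 2; 0 2 0 2; 0 0 -1 -1; 0 0 0 1]
T4·…·T1 = [-1 0 0 1; 0 1 0 1; 0 0 -1/2 -1/2; 0 0 0 1]
T5·…·T1 = [1 0 0 -1; 0 -1 0 -1; 0 0 3/2 3/2; 0 0 0 1]
T6·…·T1 = [-1 0 0 1; 0 -1 0 -1; 0 0 3/2 3/2; 0 0 0 1]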